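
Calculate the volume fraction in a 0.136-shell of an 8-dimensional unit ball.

1 - (1-0.136)^8 ≈ 0.689465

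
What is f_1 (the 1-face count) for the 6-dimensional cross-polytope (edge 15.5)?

f_1(6-orthoplex) = 2^2 · (6 choose 2) = 60.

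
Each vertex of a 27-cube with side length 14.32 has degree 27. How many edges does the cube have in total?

Number of 1-faces = C(27,1)·2^(27-1) = 27·67108864 = 1811939328.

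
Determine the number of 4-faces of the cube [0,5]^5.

f_4(5-cube) = (5 choose 4) · 2^1 = 10.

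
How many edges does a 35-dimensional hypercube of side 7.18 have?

Each of the 2^35 = 34359738368 vertices has degree 35; total edges = 35·2^35/2 = 601295421440.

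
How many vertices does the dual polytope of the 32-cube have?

The 32-dimensional cross-polytope has 2n = 2·32 = 64 vertices.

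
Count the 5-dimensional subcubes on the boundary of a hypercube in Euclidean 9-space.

Number of 5-faces = C(9,5) · 2^(9-5) = 126 · 16 = 2016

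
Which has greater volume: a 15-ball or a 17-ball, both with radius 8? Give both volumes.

V_15(8) ≈ 1.34208e+13. V_17(8) ≈ 3.17461e+14. The 17-ball is larger.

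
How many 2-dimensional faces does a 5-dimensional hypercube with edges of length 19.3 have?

f_2(5-cube) = (5 choose 2) · 2^3 = 80.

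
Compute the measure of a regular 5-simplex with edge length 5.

For a regular n-simplex with edge a, V = (a^n / n!)·√((n+1)/2^n). With a=5, n=5: V ≈ 11.2764.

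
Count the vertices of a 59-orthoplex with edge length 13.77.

The 59-dimensional cross-polytope has 2n = 2·59 = 118 vertices.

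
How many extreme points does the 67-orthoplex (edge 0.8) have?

An n-cross-polytope has 2n vertices; here n = 67, giving 134.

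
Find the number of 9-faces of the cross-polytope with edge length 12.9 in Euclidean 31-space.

Each 9-face is the convex hull of 10 vertices, one chosen as ±e_i from each of 10 distinct axes: 2^10·C(31,10) = 45416616960.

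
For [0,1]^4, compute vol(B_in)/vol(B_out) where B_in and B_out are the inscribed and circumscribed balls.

The radii are 1/2 and 1√4/2, so the volume ratio is (1/√4)^4 = 4^{-4/2} ≈ 0.0625.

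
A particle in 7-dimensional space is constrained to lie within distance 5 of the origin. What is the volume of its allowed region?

V_7(5) = π^(7/2) · (5)^7 / Γ(7/2 + 1) = 250000·π^3/21 ≈ 369122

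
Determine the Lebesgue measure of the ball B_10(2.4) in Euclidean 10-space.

Volume = π^{10/2}·(2.4)^10/Γ(6) ≈ 16168.9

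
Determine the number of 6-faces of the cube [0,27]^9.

An n-cube has C(n,k)·2^(n-k) k-faces. Here C(9,6)·2^3 = 84·8 = 672.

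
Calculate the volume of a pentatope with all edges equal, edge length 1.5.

V = (1.5^4 / 4!) · √((4+1) / 2^4) ≈ 0.117918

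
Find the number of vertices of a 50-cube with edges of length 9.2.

The 50-cube has 2^50 = 1125899906842624 vertices.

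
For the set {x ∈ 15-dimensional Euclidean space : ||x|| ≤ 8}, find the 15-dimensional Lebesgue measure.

Volume = π^{15/2}·(8)^15/Γ(17/2) = 9007199254740992·π^7/2027025 ≈ 1.34208e+13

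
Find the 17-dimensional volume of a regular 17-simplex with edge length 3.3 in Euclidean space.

V = (3.3^17 / 17!) · √((17+1) / 2^17) ≈ 2.15055e-08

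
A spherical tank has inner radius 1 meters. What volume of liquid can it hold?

Volume = π^{3/2}·(1)^3/Γ(5/2) = 4·π/3 ≈ 4.18879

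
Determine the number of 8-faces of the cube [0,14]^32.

f_8(32-cube) = (32 choose 8) · 2^24 = 176467791052800.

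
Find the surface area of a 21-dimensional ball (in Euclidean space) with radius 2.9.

|∂B_21(2.9)| ≈ 5.18474e+08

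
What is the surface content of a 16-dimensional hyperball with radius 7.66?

S_16(7.66) = 2·π^(16/2)·(7.66)^15 / Γ(16/2) ≈ 6.90605e+13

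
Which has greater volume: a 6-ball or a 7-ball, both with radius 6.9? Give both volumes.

V_6(6.9) ≈ 557690. V_7(6.9) ≈ 3.51823e+06. The 7-ball is larger.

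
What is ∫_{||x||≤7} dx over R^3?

V = 1372·π/3 ≈ 1436.76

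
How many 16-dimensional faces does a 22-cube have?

Choose 16 of 22 axes to span the face (C(22,16) = 74613 ways), then fix each of the remaining 6 coordinates at one of its two extreme values (2^6 = 64 ways): 74613·64 = 4775232.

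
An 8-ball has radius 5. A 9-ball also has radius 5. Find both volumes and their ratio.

V_8(5) ≈ 1.58543e+06. V_9(5) ≈ 6.4424e+06. Ratio V_8/V_9 ≈ 0.2461.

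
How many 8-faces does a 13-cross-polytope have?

Each 8-face is the convex hull of 9 vertices, one chosen as ±e_i from each of 9 distinct axes: 2^9·C(13,9) = 366080.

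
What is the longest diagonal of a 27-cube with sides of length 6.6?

Diagonal = √27 · 6.6 ≈ 34.2946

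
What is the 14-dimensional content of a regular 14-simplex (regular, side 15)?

V_14 = √(15) · 15^14 / (14! · 2^(14/2)) ≈ 10132.2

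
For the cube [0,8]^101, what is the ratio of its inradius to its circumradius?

r_in = 8/2 (half the side); r_out = 8√101/2 (half the diagonal). Ratio = 1/√101 ≈ 0.0995037.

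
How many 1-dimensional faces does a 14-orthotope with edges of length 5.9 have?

Choose 1 of 14 axes to span the face (C(14,1) = 14 ways), then fix each of the remaining 13 coordinates at one of its two extreme values (2^13 = 8192 ways): 14·8192 = 114688.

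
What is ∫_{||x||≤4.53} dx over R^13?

V_13(4.53) = π^(13/2) · (4.53)^13 / Γ(13/2 + 1) ≈ 3.08048e+08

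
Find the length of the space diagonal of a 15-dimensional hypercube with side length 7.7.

||(7.7,7.7,...,7.7)|| = √(15)·7.7 ≈ 29.822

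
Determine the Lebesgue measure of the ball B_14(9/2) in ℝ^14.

The n-ball volume is π^(n/2)·r^n/Γ(n/2+1). With n=14, r=9/2: V = 2541865828329·π^7/9175040 ≈ 8.36746e+08.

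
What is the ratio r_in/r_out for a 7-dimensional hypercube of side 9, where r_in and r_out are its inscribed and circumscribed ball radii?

r_in / r_out = (9/2) / (9√7/2) = 1/√7 ≈ 0.377964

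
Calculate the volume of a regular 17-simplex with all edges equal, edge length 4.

For a regular n-simplex with edge a, V = (a^n / n!)·√((n+1)/2^n). With a=4, n=17: V ≈ 5.66021e-07.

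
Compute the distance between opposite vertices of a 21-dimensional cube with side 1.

||(1,1,...,1)|| = √(21)·1 ≈ 4.58258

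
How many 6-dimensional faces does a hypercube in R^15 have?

Choose 6 of 15 axes to span the face (C(15,6) = 5005 ways), then fix each of the remaining 9 coordinates at one of its two extreme values (2^9 = 512 ways): 5005·512 = 2562560.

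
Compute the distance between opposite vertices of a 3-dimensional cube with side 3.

Diagonal = √3 · 3 ≈ 5.19615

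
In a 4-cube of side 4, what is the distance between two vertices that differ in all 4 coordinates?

||(4,4,...,4)|| = √(4)·4 = 8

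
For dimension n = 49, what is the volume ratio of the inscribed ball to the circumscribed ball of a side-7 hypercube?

The radii are 7/2 and 7√49/2, so the volume ratio is (1/√49)^49 = 49^{-49/2} ≈ 3.89221e-42.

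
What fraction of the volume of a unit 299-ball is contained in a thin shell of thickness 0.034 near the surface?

V(inner)/V(outer) = ((1-0.034)/1)^299 ≈ 3.222e-05, so the shell fraction is 0.999968.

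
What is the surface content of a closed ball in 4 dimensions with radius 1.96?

|∂B_4(1.96)| ≈ 148.627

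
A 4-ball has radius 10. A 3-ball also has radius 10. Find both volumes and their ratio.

V_4(10) ≈ 49348. V_3(10) ≈ 4188.79. Ratio V_4/V_3 ≈ 11.78.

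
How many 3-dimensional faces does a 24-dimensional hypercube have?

Number of 3-faces = C(24,3) · 2^(24-3) = 2024 · 2097152 = 4244635648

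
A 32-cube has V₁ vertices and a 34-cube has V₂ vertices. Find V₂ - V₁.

V₁ = 2^32 = 4294967296. V₂ = 2^34 = 17179869184. V₂ - V₁ = 12884901888.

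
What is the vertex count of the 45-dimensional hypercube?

Each vertex is a binary string of length 45, so there are 2^45 = 35184372088832.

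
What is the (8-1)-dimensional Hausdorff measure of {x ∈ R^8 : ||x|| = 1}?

S_8(1) = 2·π^(8/2)·(1)^7 / Γ(8/2) = π^4/3 ≈ 32.4697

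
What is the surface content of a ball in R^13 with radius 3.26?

The surface area of an n-ball is 2π^(n/2) r^(n-1) / Γ(n/2). For n=13, r=3.26: 1.70567e+07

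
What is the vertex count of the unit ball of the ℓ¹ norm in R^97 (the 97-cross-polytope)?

An n-cross-polytope has 2n vertices; here n = 97, giving 194.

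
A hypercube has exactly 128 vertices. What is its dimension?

2^n = 128 ⇒ n = log_2(128) = 7.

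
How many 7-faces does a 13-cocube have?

An n-cross-polytope has 2^(k+1)·C(n,k+1) k-faces. Here 2^8·C(13,8) = 256·1287 = 329472.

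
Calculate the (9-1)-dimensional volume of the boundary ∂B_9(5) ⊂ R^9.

S = n·V_n(r)/r = 9·V_9(5)/5 (volume-to-surface relation), giving 2500000·π^4/21 ≈ 1.15963e+07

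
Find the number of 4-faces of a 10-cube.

An n-cube has C(n,k)·2^(n-k) k-faces. Here C(10,4)·2^6 = 210·64 = 13440.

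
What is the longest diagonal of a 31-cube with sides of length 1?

d = √(1² + 1² + ... + 1²) [31 terms] = √(31·1²) = 1√31 ≈ 5.56776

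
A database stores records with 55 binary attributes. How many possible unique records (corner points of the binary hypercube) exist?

Each vertex is a binary string of length 55, so there are 2^55 = 36028797018963968.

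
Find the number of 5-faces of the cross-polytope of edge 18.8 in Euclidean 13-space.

Number of 5-faces = 2^(5+1) · C(13,5+1) = 64 · 1716 = 109824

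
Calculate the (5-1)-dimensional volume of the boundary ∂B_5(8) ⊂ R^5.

S_5(8) = 2·π^(5/2)·(8)^4 / Γ(5/2) = 32768·π^2/3 ≈ 107802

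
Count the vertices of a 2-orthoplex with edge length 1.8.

An n-cross-polytope has 2n vertices; here n = 2, giving 4.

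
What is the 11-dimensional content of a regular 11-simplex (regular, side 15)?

Volume = 15^11 · √(12/2^11) / 11! ≈ 16587.2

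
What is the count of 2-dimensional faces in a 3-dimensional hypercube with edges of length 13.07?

An n-cube has C(n,k)·2^(n-k) k-faces. Here C(3,2)·2^1 = 3·2 = 6.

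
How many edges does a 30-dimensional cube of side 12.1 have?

An n-cube has n·2^(n-1) edges. With n = 30: 30·536870912 = 16106127360.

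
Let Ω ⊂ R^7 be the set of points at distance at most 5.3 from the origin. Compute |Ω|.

The n-ball volume is π^(n/2)·r^n/Γ(n/2+1). With n=7, r=5.3: V ≈ 555024.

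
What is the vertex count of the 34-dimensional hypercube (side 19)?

Each vertex is a binary string of length 34, so there are 2^34 = 17179869184.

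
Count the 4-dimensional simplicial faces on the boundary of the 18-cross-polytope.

Each 4-face is the convex hull of 5 vertices, one chosen as ±e_i from each of 5 distinct axes: 2^5·C(18,5) = 274176.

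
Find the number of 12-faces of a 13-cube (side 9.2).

An n-cube has C(n,k)·2^(n-k) k-faces. Here C(13,12)·2^1 = 13·2 = 26.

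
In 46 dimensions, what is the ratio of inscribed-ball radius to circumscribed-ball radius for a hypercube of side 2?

Ratio = (s/2)/(s√46/2) = 46^(-1/2) ≈ 0.147442.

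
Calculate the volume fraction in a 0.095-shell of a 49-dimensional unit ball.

Shell fraction = 1 - (1-0.095)^49 ≈ 0.992488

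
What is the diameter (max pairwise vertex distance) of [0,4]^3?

d = √(4² + 4² + ... + 4²) [3 terms] = √(3·4²) = 4√3 ≈ 6.9282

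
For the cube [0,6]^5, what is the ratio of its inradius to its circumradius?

For an n-cube of any side s, the inradius is s/2 and the circumradius is s√n/2, so the ratio is 1/√5 ≈ 0.447214.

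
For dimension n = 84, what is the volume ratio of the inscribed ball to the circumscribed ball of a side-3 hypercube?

V_in/V_out = n^(-n/2) = 84^(-84/2) ≈ 1.5145e-81.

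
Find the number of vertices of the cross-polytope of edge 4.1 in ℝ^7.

Each 0-face is the convex hull of 1 vertex, one chosen as ±e_i from each of 1 distinct axis: 2^1·C(7,1) = 14.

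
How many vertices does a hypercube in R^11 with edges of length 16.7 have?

Number of vertices = 2^11 = 2048.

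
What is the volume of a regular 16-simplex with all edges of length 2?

Volume = 2^16 · √(17/2^16) / 16! ≈ 5.04481e-11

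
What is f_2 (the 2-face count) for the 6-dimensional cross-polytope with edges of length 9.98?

Number of 2-faces = 2^(2+1) · C(6,2+1) = 8 · 20 = 160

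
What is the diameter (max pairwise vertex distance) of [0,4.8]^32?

||(4.8,4.8,...,4.8)|| = √(32)·4.8 ≈ 27.1529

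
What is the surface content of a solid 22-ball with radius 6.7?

|∂B_22(6.7)| ≈ 3.60983e+16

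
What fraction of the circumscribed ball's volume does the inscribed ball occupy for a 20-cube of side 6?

V_in / V_out = (r_in/r_out)^20 = (1/√20)^20 = 20^(-20/2) ≈ 9.76562e-14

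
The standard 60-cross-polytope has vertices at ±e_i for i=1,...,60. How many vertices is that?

Number of vertices = 2n = 120.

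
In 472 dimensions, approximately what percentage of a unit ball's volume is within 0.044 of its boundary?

1 - (1-0.044)^472 ≈ 0.9999999994 ≈ (100 - 5.97e-08)%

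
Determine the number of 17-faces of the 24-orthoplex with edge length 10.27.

Each 17-face is the convex hull of 18 vertices, one chosen as ±e_i from each of 18 distinct axes: 2^18·C(24,18) = 35283533824.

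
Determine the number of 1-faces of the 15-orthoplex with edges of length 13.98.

f_1(15-orthoplex) = 2^2 · (15 choose 2) = 420.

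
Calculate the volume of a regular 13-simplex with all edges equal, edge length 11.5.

V_13 = √(14) · 11.5^13 / (13! · 2^(13/2)) ≈ 408.47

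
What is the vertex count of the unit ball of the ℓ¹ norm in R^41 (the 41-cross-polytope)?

An n-cross-polytope has 2n vertices; here n = 41, giving 82.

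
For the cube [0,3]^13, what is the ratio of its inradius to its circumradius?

For an n-cube of any side s, the inradius is s/2 and the circumradius is s√n/2, so the ratio is 1/√13 ≈ 0.27735.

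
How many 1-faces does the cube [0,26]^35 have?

Each of the 2^35 = 34359738368 vertices has degree 35; total edges = 35·2^35/2 = 601295421440.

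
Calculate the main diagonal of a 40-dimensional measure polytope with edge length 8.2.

The space diagonal of an n-cube of side s is s√n. Here 8.2·√40 ≈ 51.8614.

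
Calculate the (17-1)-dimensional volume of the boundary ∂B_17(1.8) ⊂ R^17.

The surface area of an n-ball is 2π^(n/2) r^(n-1) / Γ(n/2). For n=17, r=1.8: 29105.2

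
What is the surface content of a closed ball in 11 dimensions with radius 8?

S_11(8) = 2·π^(11/2)·(8)^10 / Γ(11/2) = 68719476736·π^5/945 ≈ 2.22535e+10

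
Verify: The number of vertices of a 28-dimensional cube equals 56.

False. The 28-cube has 2^28 = 268435456 vertices.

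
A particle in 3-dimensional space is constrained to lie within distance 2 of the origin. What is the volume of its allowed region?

The n-ball volume is π^(n/2)·r^n/Γ(n/2+1). With n=3, r=2: V = 32·π/3 ≈ 33.5103.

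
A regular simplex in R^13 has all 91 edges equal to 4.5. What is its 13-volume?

V = (4.5^13 / 13!) · √((13+1) / 2^13) ≈ 0.00205993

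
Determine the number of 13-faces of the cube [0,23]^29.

An n-cube has C(n,k)·2^(n-k) k-faces. Here C(29,13)·2^16 = 67863915·65536 = 4447529533440.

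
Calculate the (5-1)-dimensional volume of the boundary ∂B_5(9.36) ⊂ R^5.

S = n·V_n(r)/r = 5·V_5(9.36)/9.36 (volume-to-surface relation), giving 202010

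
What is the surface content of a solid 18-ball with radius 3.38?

S_18(3.38) = 2·π^(18/2)·(3.38)^17 / Γ(18/2) ≈ 1.45025e+09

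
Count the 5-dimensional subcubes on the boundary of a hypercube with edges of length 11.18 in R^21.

Number of 5-faces = C(21,5) · 2^(21-5) = 20349 · 65536 = 1333592064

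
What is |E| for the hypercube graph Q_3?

Each of the 2^3 = 8 vertices has degree 3; total edges = 3·2^3/2 = 12.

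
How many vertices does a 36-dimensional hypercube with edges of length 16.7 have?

Each vertex is a binary string of length 36, so there are 2^36 = 68719476736.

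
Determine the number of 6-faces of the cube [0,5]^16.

Choose 6 of 16 axes to span the face (C(16,6) = 8008 ways), then fix each of the remaining 10 coordinates at one of its two extreme values (2^10 = 1024 ways): 8008·1024 = 8200192.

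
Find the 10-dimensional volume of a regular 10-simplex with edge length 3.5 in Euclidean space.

Volume = 3.5^10 · √(11/2^10) / 10! ≈ 0.00787887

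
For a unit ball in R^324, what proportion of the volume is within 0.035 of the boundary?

Shell fraction = 1 - (1-0.035)^324 ≈ 0.99999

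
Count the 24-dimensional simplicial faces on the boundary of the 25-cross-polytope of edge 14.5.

An n-cross-polytope has 2^(k+1)·C(n,k+1) k-faces. Here 2^25·C(25,25) = 33554432·1 = 33554432.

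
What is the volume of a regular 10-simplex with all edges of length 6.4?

For a regular n-simplex with edge a, V = (a^n / n!)·√((n+1)/2^n). With a=6.4, n=10: V ≈ 3.29293.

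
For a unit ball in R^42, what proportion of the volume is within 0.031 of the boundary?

1 - (1-0.031)^42 ≈ 0.73356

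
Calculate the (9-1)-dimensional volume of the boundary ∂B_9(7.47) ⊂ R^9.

S = n·V_n(r)/r = 9·V_9(7.47)/7.47 (volume-to-surface relation), giving 2.87823e+08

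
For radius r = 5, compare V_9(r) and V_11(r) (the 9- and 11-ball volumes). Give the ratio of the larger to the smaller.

V_9(5) ≈ 6.4424e+06, V_11(5) ≈ 9.19973e+07. The 11-ball is larger by a factor of 14.28.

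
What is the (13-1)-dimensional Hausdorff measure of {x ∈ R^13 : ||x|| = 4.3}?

|∂B_13(4.3)| ≈ 4.73049e+08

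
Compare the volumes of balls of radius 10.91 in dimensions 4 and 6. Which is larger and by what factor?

V_4(10.91) ≈ 69914.7, V_6(10.91) ≈ 8.71459e+06. The 6-ball is larger by a factor of 124.6.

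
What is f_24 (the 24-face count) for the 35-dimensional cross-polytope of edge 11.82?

Number of 24-faces = 2^(24+1) · C(35,24+1) = 33554432 · 183579396 = 6159902359683072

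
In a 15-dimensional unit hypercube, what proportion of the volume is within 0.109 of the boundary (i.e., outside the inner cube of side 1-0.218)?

The inner cube has side 1-2·0.109 = 0.782 and volume (0.782)^15 ≈ 0.02501, so the shell holds 0.974991 of the volume.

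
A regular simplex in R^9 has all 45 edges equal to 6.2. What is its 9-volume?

V_9 = √(10) · 6.2^9 / (9! · 2^(9/2)) ≈ 5.21347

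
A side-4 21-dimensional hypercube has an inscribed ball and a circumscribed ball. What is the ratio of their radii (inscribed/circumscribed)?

r_in / r_out = (4/2) / (4√21/2) = 1/√21 ≈ 0.218218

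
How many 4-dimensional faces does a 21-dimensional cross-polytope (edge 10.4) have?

Each 4-face is the convex hull of 5 vertices, one chosen as ±e_i from each of 5 distinct axes: 2^5·C(21,5) = 651168.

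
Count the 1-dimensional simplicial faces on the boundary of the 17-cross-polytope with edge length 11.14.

Each 1-face is the convex hull of 2 vertices, one chosen as ±e_i from each of 2 distinct axes: 2^2·C(17,2) = 544.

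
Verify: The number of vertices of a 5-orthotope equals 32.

True. The 5-cube has 2^5 = 32 vertices.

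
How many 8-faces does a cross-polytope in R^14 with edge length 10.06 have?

f_8(14-orthoplex) = 2^9 · (14 choose 9) = 1025024.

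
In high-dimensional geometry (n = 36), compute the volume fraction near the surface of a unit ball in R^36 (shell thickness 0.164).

1 - (1-0.164)^36 ≈ 0.998417 ≈ 99.84%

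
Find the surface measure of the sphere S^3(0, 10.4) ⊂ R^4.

S_4(10.4) = 2·π^(4/2)·(10.4)^3 / Γ(4/2) ≈ 22203.9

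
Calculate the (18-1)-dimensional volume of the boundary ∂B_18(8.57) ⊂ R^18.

|∂B_18(8.57)| ≈ 1.07283e+16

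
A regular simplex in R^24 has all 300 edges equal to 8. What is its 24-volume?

Volume = 8^24 · √(25/2^24) / 24! ≈ 9.29103e-06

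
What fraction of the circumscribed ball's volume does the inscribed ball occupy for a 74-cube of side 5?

Volume scales as r^n, and r_in/r_out = 1/√74, giving (1/√74)^74 ≈ 6.89329e-70.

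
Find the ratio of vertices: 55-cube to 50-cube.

The 55-cube has 2^55 = 36028797018963968 vertices. The 50-cube has 2^50 = 1125899906842624 vertices. Ratio: 36028797018963968/1125899906842624 = 32.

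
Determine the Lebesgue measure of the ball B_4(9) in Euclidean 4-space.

V_4(9) = π^(4/2) · (9)^4 / Γ(4/2 + 1) = 6561·π^2/2 ≈ 32377.2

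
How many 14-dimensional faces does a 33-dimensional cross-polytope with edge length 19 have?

An n-cross-polytope has 2^(k+1)·C(n,k+1) k-faces. Here 2^15·C(33,15) = 32768·1037158320 = 33985603829760.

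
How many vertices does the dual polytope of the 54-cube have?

The vertices are ±e_1, ..., ±e_54, so there are 2·54 = 108.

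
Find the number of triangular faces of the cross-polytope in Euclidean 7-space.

Each 2-face is the convex hull of 3 vertices, one chosen as ±e_i from each of 3 distinct axes: 2^3·C(7,3) = 280.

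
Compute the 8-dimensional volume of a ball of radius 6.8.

The n-ball volume is π^(n/2)·r^n/Γ(n/2+1). With n=8, r=6.8: V ≈ 1.85549e+07.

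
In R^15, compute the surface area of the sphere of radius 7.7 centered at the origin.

S = n·V_n(r)/r = 15·V_15(7.7)/7.7 (volume-to-surface relation), giving 1.47364e+13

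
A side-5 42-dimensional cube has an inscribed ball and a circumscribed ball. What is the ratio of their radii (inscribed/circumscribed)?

Ratio = (s/2)/(s√42/2) = 42^(-1/2) ≈ 0.154303.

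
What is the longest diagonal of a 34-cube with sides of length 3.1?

||(3.1,3.1,...,3.1)|| = √(34)·3.1 ≈ 18.076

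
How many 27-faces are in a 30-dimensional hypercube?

An n-cube has C(n,k)·2^(n-k) k-faces. Here C(30,27)·2^3 = 4060·8 = 32480.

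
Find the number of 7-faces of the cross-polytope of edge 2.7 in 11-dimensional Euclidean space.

f_7(11-orthoplex) = 2^8 · (11 choose 8) = 42240.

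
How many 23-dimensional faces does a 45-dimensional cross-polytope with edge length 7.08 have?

Number of 23-faces = 2^(23+1) · C(45,23+1) = 16777216 · 3773655750150 = 63311437629908582400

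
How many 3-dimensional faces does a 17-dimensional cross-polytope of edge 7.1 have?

Number of 3-faces = 2^(3+1) · C(17,3+1) = 16 · 2380 = 38080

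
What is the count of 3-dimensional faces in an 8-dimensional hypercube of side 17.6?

Choose 3 of 8 axes to span the face (C(8,3) = 56 ways), then fix each of the remaining 5 coordinates at one of its two extreme values (2^5 = 32 ways): 56·32 = 1792.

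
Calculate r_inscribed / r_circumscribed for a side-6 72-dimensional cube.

For an n-cube of any side s, the inradius is s/2 and the circumradius is s√n/2, so the ratio is 1/√72 ≈ 0.117851.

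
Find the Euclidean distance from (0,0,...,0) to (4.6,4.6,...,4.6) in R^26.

d = √(4.6² + 4.6² + ... + 4.6²) [26 terms] = √(26·4.6²) = 4.6√26 ≈ 23.4555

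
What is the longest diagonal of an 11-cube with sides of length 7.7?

d = √(7.7² + 7.7² + ... + 7.7²) [11 terms] = √(11·7.7²) = 7.7√11 ≈ 25.538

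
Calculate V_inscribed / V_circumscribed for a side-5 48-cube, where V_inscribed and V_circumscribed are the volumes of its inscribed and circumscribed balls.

V_in/V_out = n^(-n/2) = 48^(-48/2) ≈ 4.469e-41.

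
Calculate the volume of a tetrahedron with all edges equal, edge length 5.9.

Volume = (√2/12) · 5.9³ = 24.2041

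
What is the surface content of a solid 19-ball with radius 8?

The surface area of an n-ball is 2π^(n/2) r^(n-1) / Γ(n/2). For n=19, r=8: 18446744073709551616·π^9/34459425 ≈ 1.59573e+16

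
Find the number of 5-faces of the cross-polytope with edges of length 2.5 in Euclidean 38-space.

f_5(38-orthoplex) = 2^6 · (38 choose 6) = 176683584.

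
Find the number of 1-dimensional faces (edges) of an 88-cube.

Each of the 2^88 = 309485009821345068724781056 vertices has degree 88; total edges = 88·2^88/2 = 13617340432139183023890366464.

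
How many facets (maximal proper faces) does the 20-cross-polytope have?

An n-cross-polytope has 2^(k+1)·C(n,k+1) k-faces. Here 2^20·C(20,20) = 1048576·1 = 1048576.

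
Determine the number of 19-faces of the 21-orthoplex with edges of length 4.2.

f_19(21-orthoplex) = 2^20 · (21 choose 20) = 22020096.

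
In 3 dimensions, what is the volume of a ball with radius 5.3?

V_3(5.3) = π^(3/2) · (5.3)^3 / Γ(3/2 + 1) ≈ 623.615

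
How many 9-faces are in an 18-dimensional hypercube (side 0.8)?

An n-cube has C(n,k)·2^(n-k) k-faces. Here C(18,9)·2^9 = 48620·512 = 24893440.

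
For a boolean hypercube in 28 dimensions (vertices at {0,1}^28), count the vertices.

Number of vertices = 2^28 = 268435456.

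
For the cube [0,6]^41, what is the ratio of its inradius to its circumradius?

r_in / r_out = (6/2) / (6√41/2) = 1/√41 ≈ 0.156174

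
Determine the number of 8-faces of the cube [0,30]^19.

f_8(19-cube) = (19 choose 8) · 2^11 = 154791936.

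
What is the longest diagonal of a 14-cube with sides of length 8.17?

Diagonal = √14 · 8.17 ≈ 30.5693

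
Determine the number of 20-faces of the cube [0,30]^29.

Choose 20 of 29 axes to span the face (C(29,20) = 10015005 ways), then fix each of the remaining 9 coordinates at one of its two extreme values (2^9 = 512 ways): 10015005·512 = 5127682560.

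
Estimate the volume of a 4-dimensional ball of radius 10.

Volume = π^{4/2}·(10)^4/Γ(3) = 5000·π^2 ≈ 49348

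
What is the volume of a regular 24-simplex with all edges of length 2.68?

For a regular n-simplex with edge a, V = (a^n / n!)·√((n+1)/2^n). With a=2.68, n=24: V ≈ 3.708e-17.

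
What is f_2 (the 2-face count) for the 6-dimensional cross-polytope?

f_2(6-orthoplex) = 2^3 · (6 choose 3) = 160.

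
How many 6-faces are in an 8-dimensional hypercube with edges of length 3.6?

f_6(8-cube) = (8 choose 6) · 2^2 = 112.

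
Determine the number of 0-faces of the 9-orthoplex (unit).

Number of 0-faces = 2^(0+1) · C(9,0+1) = 2 · 9 = 18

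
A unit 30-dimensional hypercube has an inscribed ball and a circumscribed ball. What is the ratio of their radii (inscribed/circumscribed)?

r_in / r_out = (1/2) / (1√30/2) = 1/√30 ≈ 0.182574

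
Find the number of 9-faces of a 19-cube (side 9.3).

An n-cube has C(n,k)·2^(n-k) k-faces. Here C(19,9)·2^10 = 92378·1024 = 94595072.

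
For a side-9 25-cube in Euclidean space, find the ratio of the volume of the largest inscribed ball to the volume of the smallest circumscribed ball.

V_in / V_out = (r_in/r_out)^25 = (1/√25)^25 = 25^(-25/2) ≈ 3.35544e-18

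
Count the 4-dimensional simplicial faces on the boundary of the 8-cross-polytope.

An n-cross-polytope has 2^(k+1)·C(n,k+1) k-faces. Here 2^5·C(8,5) = 32·56 = 1792.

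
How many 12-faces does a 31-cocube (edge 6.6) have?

Number of 12-faces = 2^(12+1) · C(31,12+1) = 8192 · 206253075 = 1689625190400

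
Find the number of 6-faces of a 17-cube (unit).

Choose 6 of 17 axes to span the face (C(17,6) = 12376 ways), then fix each of the remaining 11 coordinates at one of its two extreme values (2^11 = 2048 ways): 12376·2048 = 25346048.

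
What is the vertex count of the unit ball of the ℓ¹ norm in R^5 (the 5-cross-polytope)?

The vertices are ±e_1, ..., ±e_5, so there are 2·5 = 10.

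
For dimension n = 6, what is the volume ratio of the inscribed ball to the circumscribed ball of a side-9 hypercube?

V_in / V_out = (r_in/r_out)^6 = (1/√6)^6 = 6^(-6/2) ≈ 0.00462963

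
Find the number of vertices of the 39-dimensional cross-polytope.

Number of vertices = 2n = 78.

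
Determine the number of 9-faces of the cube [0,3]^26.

Choose 9 of 26 axes to span the face (C(26,9) = 3124550 ways), then fix each of the remaining 17 coordinates at one of its two extreme values (2^17 = 131072 ways): 3124550·131072 = 409541017600.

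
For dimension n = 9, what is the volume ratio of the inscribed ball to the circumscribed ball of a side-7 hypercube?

V_in / V_out = (r_in/r_out)^9 = (1/√9)^9 = 9^(-9/2) ≈ 5.08053e-05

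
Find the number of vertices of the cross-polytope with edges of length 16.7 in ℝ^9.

An n-cross-polytope has 2^(k+1)·C(n,k+1) k-faces. Here 2^1·C(9,1) = 2·9 = 18.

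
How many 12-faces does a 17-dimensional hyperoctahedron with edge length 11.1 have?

Number of 12-faces = 2^(12+1) · C(17,12+1) = 8192 · 2380 = 19496960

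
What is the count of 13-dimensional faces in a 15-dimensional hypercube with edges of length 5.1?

Number of 13-faces = C(15,13) · 2^(15-13) = 105 · 4 = 420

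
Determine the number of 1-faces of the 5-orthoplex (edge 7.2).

Each 1-face is the convex hull of 2 vertices, one chosen as ±e_i from each of 2 distinct axes: 2^2·C(5,2) = 40.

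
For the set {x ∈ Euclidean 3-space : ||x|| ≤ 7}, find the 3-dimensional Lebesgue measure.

Volume = π^{3/2}·(7)^3/Γ(5/2) = 1372·π/3 ≈ 1436.76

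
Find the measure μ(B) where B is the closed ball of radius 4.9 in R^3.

V_3(4.9) = π^(3/2) · (4.9)^3 / Γ(3/2 + 1) ≈ 492.807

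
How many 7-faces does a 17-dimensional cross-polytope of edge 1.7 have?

Number of 7-faces = 2^(7+1) · C(17,7+1) = 256 · 24310 = 6223360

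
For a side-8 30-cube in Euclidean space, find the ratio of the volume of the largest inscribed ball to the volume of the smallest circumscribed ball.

V_in / V_out = (r_in/r_out)^30 = (1/√30)^30 = 30^(-30/2) ≈ 6.96917e-23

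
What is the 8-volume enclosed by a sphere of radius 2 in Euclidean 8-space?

V = 32·π^4/3 ≈ 1039.03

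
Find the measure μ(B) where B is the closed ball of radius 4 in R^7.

V = 262144·π^3/105 ≈ 77410.6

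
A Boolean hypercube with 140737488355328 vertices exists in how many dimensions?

The n-cube has 2^n vertices, and 140737488355328 = 2^47, so n = 47.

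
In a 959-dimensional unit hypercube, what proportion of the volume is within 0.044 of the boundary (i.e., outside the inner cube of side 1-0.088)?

1 - (1 - 2·0.044)^959 = 1 - 0.912^959 ≈ 1 - 4.316e-39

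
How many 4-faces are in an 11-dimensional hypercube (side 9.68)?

f_4(11-cube) = (11 choose 4) · 2^7 = 42240.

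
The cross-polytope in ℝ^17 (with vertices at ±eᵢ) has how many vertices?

The 17-dimensional cross-polytope has 2n = 2·17 = 34 vertices.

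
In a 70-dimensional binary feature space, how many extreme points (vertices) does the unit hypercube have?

Each vertex is a binary string of length 70, so there are 2^70 = 1180591620717411303424.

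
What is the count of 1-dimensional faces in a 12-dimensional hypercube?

An n-cube has C(n,k)·2^(n-k) k-faces. Here C(12,1)·2^11 = 12·2048 = 24576.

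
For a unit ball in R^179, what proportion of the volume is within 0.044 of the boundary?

V(inner)/V(outer) = ((1-0.044)/1)^179 ≈ 0.0003177, so the shell fraction is 0.999682.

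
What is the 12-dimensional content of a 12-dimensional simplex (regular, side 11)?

V = (11^12 / 12!) · √((12+1) / 2^12) ≈ 369.119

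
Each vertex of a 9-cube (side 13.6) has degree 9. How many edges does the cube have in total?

Number of 1-faces = C(9,1)·2^(9-1) = 9·256 = 2304.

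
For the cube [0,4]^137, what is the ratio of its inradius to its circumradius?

Ratio = (s/2)/(s√137/2) = 137^(-1/2) ≈ 0.0854358.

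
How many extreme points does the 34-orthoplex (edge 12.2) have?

An n-cross-polytope has 2n vertices; here n = 34, giving 68.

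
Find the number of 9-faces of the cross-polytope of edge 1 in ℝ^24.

Each 9-face is the convex hull of 10 vertices, one chosen as ±e_i from each of 10 distinct axes: 2^10·C(24,10) = 2008326144.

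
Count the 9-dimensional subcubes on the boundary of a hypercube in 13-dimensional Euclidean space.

f_9(13-cube) = (13 choose 9) · 2^4 = 11440.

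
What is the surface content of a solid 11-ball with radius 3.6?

|∂B_11(3.6)| ≈ 7.57744e+06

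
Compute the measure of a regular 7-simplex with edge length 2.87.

V = (2.87^7 / 7!) · √((7+1) / 2^7) ≈ 0.0795578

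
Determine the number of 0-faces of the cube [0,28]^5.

Choose 0 of 5 axes to span the face (C(5,0) = 1 way), then fix each of the remaining 5 coordinates at one of its two extreme values (2^5 = 32 ways): 1·32 = 32.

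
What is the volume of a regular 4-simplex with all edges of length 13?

Volume = 13^4 · √(5/2^4) / 4! ≈ 665.254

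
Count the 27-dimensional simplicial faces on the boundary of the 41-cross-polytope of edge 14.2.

Each 27-face is the convex hull of 28 vertices, one chosen as ±e_i from each of 28 distinct axes: 2^28·C(41,28) = 4729853232451420160.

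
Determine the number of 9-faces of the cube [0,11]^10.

An n-cube has C(n,k)·2^(n-k) k-faces. Here C(10,9)·2^1 = 10·2 = 20.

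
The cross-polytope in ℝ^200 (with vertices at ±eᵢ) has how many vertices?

An n-cross-polytope has 2n vertices; here n = 200, giving 400.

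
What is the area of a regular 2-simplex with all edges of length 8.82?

Area = (√3/4) · 8.82² = 33.6851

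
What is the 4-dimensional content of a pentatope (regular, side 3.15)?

V_4 = √(5) · 3.15^4 / (4! · 2^(4/2)) ≈ 2.29327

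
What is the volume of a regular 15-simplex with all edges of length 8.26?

Volume = 8.26^15 · √(16/2^15) / 15! ≈ 0.960586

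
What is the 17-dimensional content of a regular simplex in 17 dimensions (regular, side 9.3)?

V = (9.3^17 / 17!) · √((17+1) / 2^17) ≈ 0.959451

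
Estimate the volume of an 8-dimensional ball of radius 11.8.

The n-ball volume is π^(n/2)·r^n/Γ(n/2+1). With n=8, r=11.8: V ≈ 1.52561e+09.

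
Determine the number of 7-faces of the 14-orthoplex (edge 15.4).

f_7(14-orthoplex) = 2^8 · (14 choose 8) = 768768.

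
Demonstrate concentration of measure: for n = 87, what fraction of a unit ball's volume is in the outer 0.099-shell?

1 - (1-0.099)^87 ≈ 0.999885 ≈ 99.9885%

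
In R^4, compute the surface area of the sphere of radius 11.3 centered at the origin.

S_4(11.3) = 2·π^(4/2)·(11.3)^3 / Γ(4/2) ≈ 28481.6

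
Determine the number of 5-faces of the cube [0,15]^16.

Choose 5 of 16 axes to span the face (C(16,5) = 4368 ways), then fix each of the remaining 11 coordinates at one of its two extreme values (2^11 = 2048 ways): 4368·2048 = 8945664.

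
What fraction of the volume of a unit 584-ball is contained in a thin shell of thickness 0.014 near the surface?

V(inner)/V(outer) = ((1-0.014)/1)^584 ≈ 0.0002655, so the shell fraction is 0.999734.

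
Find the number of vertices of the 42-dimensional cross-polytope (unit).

The 42-dimensional cross-polytope has 2n = 2·42 = 84 vertices.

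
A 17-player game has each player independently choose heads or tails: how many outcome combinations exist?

Number of vertices = 2^17 = 131072.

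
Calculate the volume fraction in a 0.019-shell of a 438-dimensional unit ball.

V(inner)/V(outer) = ((1-0.019)/1)^438 ≈ 0.0002244, so the shell fraction is 0.999776.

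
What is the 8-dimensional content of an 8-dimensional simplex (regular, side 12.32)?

Volume = 12.32^8 · √(9/2^8) / 8! ≈ 2468.12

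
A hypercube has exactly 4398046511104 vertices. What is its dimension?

n = log_2(4398046511104) = 42.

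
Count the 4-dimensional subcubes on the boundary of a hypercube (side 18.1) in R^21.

f_4(21-cube) = (21 choose 4) · 2^17 = 784465920.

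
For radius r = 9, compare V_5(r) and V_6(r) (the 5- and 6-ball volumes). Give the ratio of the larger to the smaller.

V_5(9) ≈ 310821, V_6(9) ≈ 2.74633e+06. The 6-ball is larger by a factor of 8.836.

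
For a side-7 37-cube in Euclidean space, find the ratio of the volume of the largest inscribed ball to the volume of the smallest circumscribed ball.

V_in / V_out = (r_in/r_out)^37 = (1/√37)^37 = 37^(-37/2) ≈ 9.73348e-30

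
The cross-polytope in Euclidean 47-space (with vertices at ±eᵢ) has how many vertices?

The 47-dimensional cross-polytope has 2n = 2·47 = 94 vertices.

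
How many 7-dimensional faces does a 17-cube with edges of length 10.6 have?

Choose 7 of 17 axes to span the face (C(17,7) = 19448 ways), then fix each of the remaining 10 coordinates at one of its two extreme values (2^10 = 1024 ways): 19448·1024 = 19914752.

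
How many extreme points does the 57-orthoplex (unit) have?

Number of vertices = 2n = 114.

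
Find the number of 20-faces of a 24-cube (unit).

An n-cube has C(n,k)·2^(n-k) k-faces. Here C(24,20)·2^4 = 10626·16 = 170016.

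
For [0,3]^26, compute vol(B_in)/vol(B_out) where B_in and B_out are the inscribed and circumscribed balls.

V_in/V_out = n^(-n/2) = 26^(-26/2) ≈ 4.03038e-19.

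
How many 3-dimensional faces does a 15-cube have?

Number of 3-faces = C(15,3) · 2^(15-3) = 455 · 4096 = 1863680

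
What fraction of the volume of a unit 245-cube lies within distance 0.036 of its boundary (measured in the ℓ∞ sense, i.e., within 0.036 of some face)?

1 - (1 - 2·0.036)^245 = 1 - 0.928^245 ≈ 0.9999999888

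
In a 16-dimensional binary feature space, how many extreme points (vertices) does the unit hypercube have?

Number of vertices = 2^16 = 65536.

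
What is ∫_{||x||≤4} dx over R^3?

V = 256·π/3 ≈ 268.083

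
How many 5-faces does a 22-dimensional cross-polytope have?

An n-cross-polytope has 2^(k+1)·C(n,k+1) k-faces. Here 2^6·C(22,6) = 64·74613 = 4775232.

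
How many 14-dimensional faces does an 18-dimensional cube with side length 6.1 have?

An n-cube has C(n,k)·2^(n-k) k-faces. Here C(18,14)·2^4 = 3060·16 = 48960.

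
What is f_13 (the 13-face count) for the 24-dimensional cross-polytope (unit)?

Each 13-face is the convex hull of 14 vertices, one chosen as ±e_i from each of 14 distinct axes: 2^14·C(24,14) = 32133218304.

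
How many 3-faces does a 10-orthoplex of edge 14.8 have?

Each 3-face is the convex hull of 4 vertices, one chosen as ±e_i from each of 4 distinct axes: 2^4·C(10,4) = 3360.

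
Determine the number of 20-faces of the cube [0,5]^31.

Number of 20-faces = C(31,20) · 2^(31-20) = 84672315 · 2048 = 173408901120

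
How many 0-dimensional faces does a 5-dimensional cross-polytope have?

Number of 0-faces = 2^(0+1) · C(5,0+1) = 2 · 5 = 10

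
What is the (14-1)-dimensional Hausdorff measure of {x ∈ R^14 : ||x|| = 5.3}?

S_14(5.3) = 2·π^(14/2)·(5.3)^13 / Γ(14/2) ≈ 2.1844e+10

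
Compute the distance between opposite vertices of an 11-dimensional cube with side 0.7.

d = √(0.7² + 0.7² + ... + 0.7²) [11 terms] = √(11·0.7²) = 0.7√11 ≈ 2.32164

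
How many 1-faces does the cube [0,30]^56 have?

The 56-cube has n·2^(n-1) = 56·2^55 = 56·36028797018963968 = 2017612633061982208 edges.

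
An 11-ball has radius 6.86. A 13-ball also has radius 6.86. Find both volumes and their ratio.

V_11(6.86) ≈ 2.98312e+09. V_13(6.86) ≈ 6.78508e+10. Ratio V_11/V_13 ≈ 0.04397.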